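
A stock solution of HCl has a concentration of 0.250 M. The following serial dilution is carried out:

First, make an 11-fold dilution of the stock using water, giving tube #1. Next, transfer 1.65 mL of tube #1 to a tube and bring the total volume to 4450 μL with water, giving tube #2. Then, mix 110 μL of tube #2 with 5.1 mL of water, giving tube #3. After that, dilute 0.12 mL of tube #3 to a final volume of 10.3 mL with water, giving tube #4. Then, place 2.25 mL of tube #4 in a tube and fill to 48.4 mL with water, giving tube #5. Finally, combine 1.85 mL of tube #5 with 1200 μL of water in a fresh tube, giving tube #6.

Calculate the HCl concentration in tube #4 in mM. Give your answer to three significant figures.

Step 1: 11-fold → factor 11
Step 2: 1.65 mL brought to 4450 μL → factor 4.45/1.65 = 2.697
Step 3: 110 μL + 5.1 mL = 5210 μL total → factor 5210/110 = 47.364
Step 4: 0.12 mL brought to 10.3 mL → factor 10.3/0.12 = 85.833
Dilution factor through tube #4 = 11 × 2.697 × 47.364 × 85.833 = 1.2061 × 10^5
[tube #4] = 0.250 M / 1.2061 × 10^5 = 2.073 × 10^-6 M = 0.00207 mM

0.00207 mM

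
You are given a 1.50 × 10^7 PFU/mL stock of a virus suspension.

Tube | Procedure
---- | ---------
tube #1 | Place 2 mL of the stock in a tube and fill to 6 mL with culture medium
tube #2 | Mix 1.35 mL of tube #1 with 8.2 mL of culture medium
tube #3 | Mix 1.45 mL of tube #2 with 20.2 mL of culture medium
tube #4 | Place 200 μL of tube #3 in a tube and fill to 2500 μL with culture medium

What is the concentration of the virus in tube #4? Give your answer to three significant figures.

3.79 × 10^3 PFU/mL

Step 1: 2 mL brought to 6 mL → factor 6/2 = 3
Step 2: 1.35 mL + 8.2 mL = 9.55 mL total → factor 9.55/1.35 = 7.0741
Step 3: 1.45 mL + 20.2 mL = 21.65 mL total → factor 21.65/1.45 = 14.931
Step 4: 200 μL brought to 2500 μL → factor 2500/200 = 12.5
Overall dilution factor = 3 × 7.0741 × 14.931 × 12.5 = 3960.9
Final = 1.50 × 10^7 PFU/mL / 3960.9 = 3.79 × 10^3 PFU/mL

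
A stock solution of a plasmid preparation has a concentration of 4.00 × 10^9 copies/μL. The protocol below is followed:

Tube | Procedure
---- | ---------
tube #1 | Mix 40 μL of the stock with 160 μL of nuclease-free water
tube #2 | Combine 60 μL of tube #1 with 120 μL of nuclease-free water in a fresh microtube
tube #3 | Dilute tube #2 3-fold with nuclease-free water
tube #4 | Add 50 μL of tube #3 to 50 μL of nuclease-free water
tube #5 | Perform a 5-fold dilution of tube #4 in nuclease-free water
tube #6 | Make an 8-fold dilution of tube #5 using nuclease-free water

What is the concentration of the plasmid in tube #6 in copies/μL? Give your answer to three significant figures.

Step 1: 40 μL + 160 μL = 200 μL total → factor 200/40 = 5
Step 2: 60 μL + 120 μL = 180 μL total → factor 180/60 = 3
Step 3: 3-fold → factor 3
Step 4: 50 μL + 50 μL = 100 μL total → factor 100/50 = 2
Step 5: 5-fold → factor 5
Step 6: 8-fold → factor 8
Overall dilution factor = 5 × 3 × 3 × 2 × 5 × 8 = 3600
Final = 4.00 × 10^9 copies/μL / 3600 = 1.11 × 10^6 copies/μL

1.11 × 10^6 copies/μL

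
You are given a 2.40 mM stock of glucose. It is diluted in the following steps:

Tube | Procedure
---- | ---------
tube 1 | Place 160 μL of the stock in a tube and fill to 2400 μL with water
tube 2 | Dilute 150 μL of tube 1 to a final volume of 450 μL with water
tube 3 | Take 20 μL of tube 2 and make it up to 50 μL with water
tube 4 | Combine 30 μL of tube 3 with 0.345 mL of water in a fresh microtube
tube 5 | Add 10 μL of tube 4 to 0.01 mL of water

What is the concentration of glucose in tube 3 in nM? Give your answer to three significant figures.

2.13 × 10^4 nM

Step 1: 160 μL brought to 2400 μL → factor 2400/160 = 15
Step 2: 150 μL brought to 450 μL → factor 450/150 = 3
Step 3: 20 μL brought to 50 μL → factor 50/20 = 2.5
Dilution factor through tube 3 = 15 × 3 × 2.5 = 112.5
[tube 3] = 2.40 mM / 112.5 = 0.02133 mM = 2.13 × 10^4 nM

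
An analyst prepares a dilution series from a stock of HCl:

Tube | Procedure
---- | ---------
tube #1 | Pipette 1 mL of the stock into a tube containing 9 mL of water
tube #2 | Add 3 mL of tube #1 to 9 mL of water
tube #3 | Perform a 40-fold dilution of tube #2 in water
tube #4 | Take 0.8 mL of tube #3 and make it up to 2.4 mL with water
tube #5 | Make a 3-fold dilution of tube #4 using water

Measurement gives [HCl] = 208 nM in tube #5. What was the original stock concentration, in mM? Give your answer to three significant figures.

3.00 mM

Step 1: 1 mL + 9 mL = 10 mL total → factor 10/1 = 10
Step 2: 3 mL + 9 mL = 12 mL total → factor 12/3 = 4
Step 3: 40-fold → factor 40
Step 4: 0.8 mL brought to 2.4 mL → factor 2.4/0.8 = 3
Step 5: 3-fold → factor 3
Overall dilution factor = 10 × 4 × 40 × 3 × 3 = 14400
Stock = 208 nM × 14400 = 2.995 × 10^6 nM = 3.00 mM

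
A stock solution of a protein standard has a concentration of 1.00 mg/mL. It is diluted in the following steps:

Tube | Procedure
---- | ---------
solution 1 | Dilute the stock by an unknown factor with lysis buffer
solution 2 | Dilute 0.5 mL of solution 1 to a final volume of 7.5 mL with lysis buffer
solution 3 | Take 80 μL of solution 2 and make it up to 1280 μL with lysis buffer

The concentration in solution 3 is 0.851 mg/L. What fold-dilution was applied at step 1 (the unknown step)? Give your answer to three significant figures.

4.90-fold

Step 1: unknown factor x
Step 2: 0.5 mL brought to 7.5 mL → factor 7.5/0.5 = 15
Step 3: 80 μL brought to 1280 μL → factor 1280/80 = 16
Product of known-step factors = 240
Overall factor = 1.00 mg/mL / (0.851 mg/L) = 1175.1
x = 1175.1 / 240 = 4.90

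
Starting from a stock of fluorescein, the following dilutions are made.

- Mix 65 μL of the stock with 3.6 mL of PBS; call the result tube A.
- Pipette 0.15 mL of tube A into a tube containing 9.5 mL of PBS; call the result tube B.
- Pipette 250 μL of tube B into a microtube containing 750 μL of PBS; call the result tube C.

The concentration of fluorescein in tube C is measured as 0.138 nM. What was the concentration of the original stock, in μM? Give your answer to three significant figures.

Step 1: 65 μL + 3.6 mL = 3665 μL total → factor 3665/65 = 56.385
Step 2: 0.15 mL + 9.5 mL = 9.65 mL total → factor 9.65/0.15 = 64.333
Step 3: 250 μL + 750 μL = 1000 μL total → factor 1000/250 = 4
Overall dilution factor = 56.385 × 64.333 × 4 = 14510
Stock = 0.138 nM × 14510 = 2002 nM = 2.00 μM

2.00 μM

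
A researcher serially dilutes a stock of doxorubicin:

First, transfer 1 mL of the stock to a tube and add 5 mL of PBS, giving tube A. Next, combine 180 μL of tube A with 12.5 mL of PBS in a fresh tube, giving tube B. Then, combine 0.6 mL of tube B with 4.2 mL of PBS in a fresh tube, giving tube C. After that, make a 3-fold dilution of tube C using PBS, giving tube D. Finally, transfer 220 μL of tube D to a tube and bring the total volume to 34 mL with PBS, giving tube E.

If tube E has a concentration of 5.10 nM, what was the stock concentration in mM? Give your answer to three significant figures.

Step 1: 1 mL + 5 mL = 6 mL total → factor 6/1 = 6
Step 2: 180 μL + 12.5 mL = 12680 μL total → factor 12680/180 = 70.444
Step 3: 0.6 mL + 4.2 mL = 4.8 mL total → factor 4.8/0.6 = 8
Step 4: 3-fold → factor 3
Step 5: 220 μL brought to 34 mL → factor 34000/220 = 154.55
Overall dilution factor = 6 × 70.444 × 8 × 3 × 154.55 = 1.5677 × 10^6
Stock = 5.10 nM × 1.5677 × 10^6 = 7.995 × 10^6 nM = 8.00 mM

8.00 mM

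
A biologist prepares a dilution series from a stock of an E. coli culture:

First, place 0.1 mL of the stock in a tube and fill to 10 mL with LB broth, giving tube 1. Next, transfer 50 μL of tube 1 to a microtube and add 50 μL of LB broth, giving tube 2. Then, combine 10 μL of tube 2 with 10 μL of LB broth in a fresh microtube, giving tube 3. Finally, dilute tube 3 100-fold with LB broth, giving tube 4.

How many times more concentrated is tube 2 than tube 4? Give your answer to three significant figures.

200

Step 1: 0.1 mL brought to 10 mL → factor 10/0.1 = 100
Step 2: 50 μL + 50 μL = 100 μL total → factor 100/50 = 2
Step 3: 10 μL + 10 μL = 20 μL total → factor 20/10 = 2
Step 4: 100-fold → factor 100
Dilution factor to tube 2 = 200; to tube 4 = 40000
[tube 2]/[tube 4] = (factor to tube 4)/(factor to tube 2) = 40000/200 = 200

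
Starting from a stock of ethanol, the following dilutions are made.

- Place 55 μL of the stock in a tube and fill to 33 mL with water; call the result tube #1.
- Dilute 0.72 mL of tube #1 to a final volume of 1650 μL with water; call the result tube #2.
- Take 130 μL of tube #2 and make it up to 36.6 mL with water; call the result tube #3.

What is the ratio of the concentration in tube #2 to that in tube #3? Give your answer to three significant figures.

282

Step 1: 55 μL brought to 33 mL → factor 33000/55 = 600
Step 2: 0.72 mL brought to 1650 μL → factor 1.65/0.72 = 2.2917
Step 3: 130 μL brought to 36.6 mL → factor 36600/130 = 281.54
Dilution factor to tube #2 = 1375; to tube #3 = 3.8712 × 10^5
[tube #2]/[tube #3] = (factor to tube #3)/(factor to tube #2) = 3.8712 × 10^5/1375 = 282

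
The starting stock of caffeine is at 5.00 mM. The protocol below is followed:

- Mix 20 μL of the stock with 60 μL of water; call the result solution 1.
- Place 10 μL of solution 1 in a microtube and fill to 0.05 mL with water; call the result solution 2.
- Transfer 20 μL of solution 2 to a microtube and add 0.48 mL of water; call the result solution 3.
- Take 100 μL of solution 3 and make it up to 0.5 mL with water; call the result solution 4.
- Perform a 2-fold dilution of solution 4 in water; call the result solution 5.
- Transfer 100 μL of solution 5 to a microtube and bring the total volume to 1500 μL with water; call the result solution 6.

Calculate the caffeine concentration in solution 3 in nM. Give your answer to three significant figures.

Step 1: 20 μL + 60 μL = 80 μL total → factor 80/20 = 4
Step 2: 10 μL brought to 0.05 mL → factor 50/10 = 5
Step 3: 20 μL + 0.48 mL = 500 μL total → factor 500/20 = 25
Dilution factor through solution 3 = 4 × 5 × 25 = 500
[solution 3] = 5.00 mM / 500 = 0.01000 mM = 1.00 × 10^4 nM

1.00 × 10^4 nM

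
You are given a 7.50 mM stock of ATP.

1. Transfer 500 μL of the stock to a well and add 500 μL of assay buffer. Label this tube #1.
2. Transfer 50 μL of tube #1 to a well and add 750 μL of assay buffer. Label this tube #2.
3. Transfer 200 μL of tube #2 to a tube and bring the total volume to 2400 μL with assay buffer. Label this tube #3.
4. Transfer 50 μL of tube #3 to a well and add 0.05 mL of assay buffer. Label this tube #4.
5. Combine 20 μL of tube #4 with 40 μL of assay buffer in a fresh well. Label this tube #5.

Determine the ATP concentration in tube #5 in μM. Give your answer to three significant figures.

3.26 μM

Step 1: 500 μL + 500 μL = 1000 μL total → factor 1000/500 = 2
Step 2: 50 μL + 750 μL = 800 μL total → factor 800/50 = 16
Step 3: 200 μL brought to 2400 μL → factor 2400/200 = 12
Step 4: 50 μL + 0.05 mL = 100 μL total → factor 100/50 = 2
Step 5: 20 μL + 40 μL = 60 μL total → factor 60/20 = 3
Overall dilution factor = 2 × 16 × 12 × 2 × 3 = 2304
Final = 7.50 mM / 2304 = 0.003255 mM = 3.26 μM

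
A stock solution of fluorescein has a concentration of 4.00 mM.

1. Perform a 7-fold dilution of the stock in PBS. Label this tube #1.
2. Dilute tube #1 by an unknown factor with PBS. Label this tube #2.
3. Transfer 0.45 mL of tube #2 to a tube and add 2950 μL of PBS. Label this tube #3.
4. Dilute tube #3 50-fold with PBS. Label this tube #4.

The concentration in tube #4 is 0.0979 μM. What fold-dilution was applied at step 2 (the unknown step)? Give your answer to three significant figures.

15.5-fold

Step 1: 7-fold → factor 7
Step 2: unknown factor x
Step 3: 0.45 mL + 2950 μL = 3.4 mL total → factor 3.4/0.45 = 7.5556
Step 4: 50-fold → factor 50
Product of known-step factors = 2644.4
Overall factor = 4.00 mM / (0.0979 μM) = 40858
x = 40858 / 2644.4 = 15.5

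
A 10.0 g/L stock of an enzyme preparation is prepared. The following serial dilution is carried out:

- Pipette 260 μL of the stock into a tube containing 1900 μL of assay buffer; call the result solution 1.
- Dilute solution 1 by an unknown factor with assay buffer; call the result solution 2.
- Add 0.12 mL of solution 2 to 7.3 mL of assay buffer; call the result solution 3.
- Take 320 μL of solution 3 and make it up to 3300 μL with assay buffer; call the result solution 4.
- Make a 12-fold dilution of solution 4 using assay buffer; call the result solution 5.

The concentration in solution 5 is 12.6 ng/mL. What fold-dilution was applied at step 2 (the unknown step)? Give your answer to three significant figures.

12.5-fold

Step 1: 260 μL + 1900 μL = 2160 μL total → factor 2160/260 = 8.3077
Step 2: unknown factor x
Step 3: 0.12 mL + 7.3 mL = 7.42 mL total → factor 7.42/0.12 = 61.833
Step 4: 320 μL brought to 3300 μL → factor 3300/320 = 10.312
Step 5: 12-fold → factor 12
Product of known-step factors = 63569
Overall factor = 10.0 g/L / (12.6 ng/mL) = 7.9365 × 10^5
x = 7.9365 × 10^5 / 63569 = 12.5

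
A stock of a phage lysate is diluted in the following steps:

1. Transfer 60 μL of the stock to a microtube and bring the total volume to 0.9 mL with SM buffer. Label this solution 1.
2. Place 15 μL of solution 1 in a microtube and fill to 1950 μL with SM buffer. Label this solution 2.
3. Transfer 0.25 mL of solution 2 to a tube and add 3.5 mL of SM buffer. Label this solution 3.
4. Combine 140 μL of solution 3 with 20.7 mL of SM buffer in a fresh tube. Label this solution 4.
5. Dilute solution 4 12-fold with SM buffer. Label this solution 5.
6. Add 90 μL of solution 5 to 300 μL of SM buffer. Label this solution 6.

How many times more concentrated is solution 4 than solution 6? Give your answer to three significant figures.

Step 1: 60 μL brought to 0.9 mL → factor 900/60 = 15
Step 2: 15 μL brought to 1950 μL → factor 1950/15 = 130
Step 3: 0.25 mL + 3.5 mL = 3.75 mL total → factor 3.75/0.25 = 15
Step 4: 140 μL + 20.7 mL = 20840 μL total → factor 20840/140 = 148.86
Step 5: 12-fold → factor 12
Step 6: 90 μL + 300 μL = 390 μL total → factor 390/90 = 4.3333
Dilution factor to solution 4 = 4.3541 × 10^6; to solution 6 = 2.2641 × 10^8
[solution 4]/[solution 6] = (factor to solution 6)/(factor to solution 4) = 2.2641 × 10^8/4.3541 × 10^6 = 52.0

52.0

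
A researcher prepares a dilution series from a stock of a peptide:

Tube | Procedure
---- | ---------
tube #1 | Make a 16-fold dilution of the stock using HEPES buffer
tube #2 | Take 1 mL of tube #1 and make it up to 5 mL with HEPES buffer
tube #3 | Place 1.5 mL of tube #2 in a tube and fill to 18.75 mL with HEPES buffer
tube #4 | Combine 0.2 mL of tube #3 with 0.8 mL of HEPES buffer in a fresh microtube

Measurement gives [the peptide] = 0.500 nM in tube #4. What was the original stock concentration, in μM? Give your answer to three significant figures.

Step 1: 16-fold → factor 16
Step 2: 1 mL brought to 5 mL → factor 5/1 = 5
Step 3: 1.5 mL brought to 18.75 mL → factor 18.75/1.5 = 12.5
Step 4: 0.2 mL + 0.8 mL = 1 mL total → factor 1/0.2 = 5
Overall dilution factor = 16 × 5 × 12.5 × 5 = 5000
Stock = 0.500 nM × 5000 = 2500 nM = 2.50 μM

2.50 μM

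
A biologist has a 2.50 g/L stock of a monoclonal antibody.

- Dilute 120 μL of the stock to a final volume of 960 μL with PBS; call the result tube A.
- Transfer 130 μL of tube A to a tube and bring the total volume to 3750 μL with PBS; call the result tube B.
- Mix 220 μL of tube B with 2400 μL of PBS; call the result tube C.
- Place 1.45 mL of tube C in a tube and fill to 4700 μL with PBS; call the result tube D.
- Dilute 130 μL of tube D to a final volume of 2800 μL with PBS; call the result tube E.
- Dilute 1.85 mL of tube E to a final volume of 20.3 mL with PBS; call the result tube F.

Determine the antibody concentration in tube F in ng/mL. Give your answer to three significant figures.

1.19 ng/mL

Step 1: 120 μL brought to 960 μL → factor 960/120 = 8
Step 2: 130 μL brought to 3750 μL → factor 3750/130 = 28.846
Step 3: 220 μL + 2400 μL = 2620 μL total → factor 2620/220 = 11.909
Step 4: 1.45 mL brought to 4700 μL → factor 4.7/1.45 = 3.2414
Step 5: 130 μL brought to 2800 μL → factor 2800/130 = 21.538
Step 6: 1.85 mL brought to 20.3 mL → factor 20.3/1.85 = 10.973
Overall dilution factor = 8 × 28.846 × 11.909 × 3.2414 × 21.538 × 10.973 = 2.1054 × 10^6
Final = 2.50 g/L / 2.1054 × 10^6 = 1.187 × 10^-6 g/L = 1.19 ng/mL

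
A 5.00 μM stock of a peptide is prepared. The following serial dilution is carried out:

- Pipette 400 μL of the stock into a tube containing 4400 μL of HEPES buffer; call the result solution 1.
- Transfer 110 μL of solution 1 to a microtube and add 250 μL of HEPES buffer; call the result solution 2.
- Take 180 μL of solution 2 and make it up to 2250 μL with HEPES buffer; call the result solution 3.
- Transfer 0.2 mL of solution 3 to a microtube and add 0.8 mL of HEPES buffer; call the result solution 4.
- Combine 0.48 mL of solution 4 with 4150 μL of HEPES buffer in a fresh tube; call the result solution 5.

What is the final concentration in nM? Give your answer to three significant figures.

0.211 nM

Step 1: 400 μL + 4400 μL = 4800 μL total → factor 4800/400 = 12
Step 2: 110 μL + 250 μL = 360 μL total → factor 360/110 = 3.2727
Step 3: 180 μL brought to 2250 μL → factor 2250/180 = 12.5
Step 4: 0.2 mL + 0.8 mL = 1 mL total → factor 1/0.2 = 5
Step 5: 0.48 mL + 4150 μL = 4.63 mL total → factor 4.63/0.48 = 9.6458
Overall dilution factor = 12 × 3.2727 × 12.5 × 5 × 9.6458 = 23676
Final = 5.00 μM / 23676 = 0.0002112 μM = 0.211 nM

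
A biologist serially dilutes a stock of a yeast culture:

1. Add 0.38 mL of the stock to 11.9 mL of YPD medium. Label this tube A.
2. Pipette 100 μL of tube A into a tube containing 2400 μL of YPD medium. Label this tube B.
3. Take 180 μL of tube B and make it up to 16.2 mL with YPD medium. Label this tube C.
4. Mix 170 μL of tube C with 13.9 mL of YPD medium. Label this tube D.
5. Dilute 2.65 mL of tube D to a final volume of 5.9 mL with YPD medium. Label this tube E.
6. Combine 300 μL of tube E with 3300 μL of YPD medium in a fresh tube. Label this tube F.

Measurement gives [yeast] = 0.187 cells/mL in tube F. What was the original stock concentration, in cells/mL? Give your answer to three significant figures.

3.01 × 10^7 cells/mL

Step 1: 0.38 mL + 11.9 mL = 12.28 mL total → factor 12.28/0.38 = 32.316
Step 2: 100 μL + 2400 μL = 2500 μL total → factor 2500/100 = 25
Step 3: 180 μL brought to 16.2 mL → factor 16200/180 = 90
Step 4: 170 μL + 13.9 mL = 14070 μL total → factor 14070/170 = 82.765
Step 5: 2.65 mL brought to 5.9 mL → factor 5.9/2.65 = 2.2264
Step 6: 300 μL + 3300 μL = 3600 μL total → factor 3600/300 = 12
Overall dilution factor = 32.316 × 25 × 90 × 82.765 × 2.2264 × 12 = 1.6078 × 10^8
Stock = 0.187 cells/mL × 1.6078 × 10^8 = 3.01 × 10^7 cells/mL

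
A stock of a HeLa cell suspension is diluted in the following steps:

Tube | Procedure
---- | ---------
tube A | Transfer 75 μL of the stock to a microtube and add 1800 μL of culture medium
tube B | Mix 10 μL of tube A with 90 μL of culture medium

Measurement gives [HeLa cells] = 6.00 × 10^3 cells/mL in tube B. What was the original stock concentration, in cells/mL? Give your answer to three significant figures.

Step 1: 75 μL + 1800 μL = 1875 μL total → factor 1875/75 = 25
Step 2: 10 μL + 90 μL = 100 μL total → factor 100/10 = 10
Overall dilution factor = 25 × 10 = 250
Stock = 6.00 × 10^3 cells/mL × 250 = 1.50 × 10^6 cells/mL

1.50 × 10^6 cells/mL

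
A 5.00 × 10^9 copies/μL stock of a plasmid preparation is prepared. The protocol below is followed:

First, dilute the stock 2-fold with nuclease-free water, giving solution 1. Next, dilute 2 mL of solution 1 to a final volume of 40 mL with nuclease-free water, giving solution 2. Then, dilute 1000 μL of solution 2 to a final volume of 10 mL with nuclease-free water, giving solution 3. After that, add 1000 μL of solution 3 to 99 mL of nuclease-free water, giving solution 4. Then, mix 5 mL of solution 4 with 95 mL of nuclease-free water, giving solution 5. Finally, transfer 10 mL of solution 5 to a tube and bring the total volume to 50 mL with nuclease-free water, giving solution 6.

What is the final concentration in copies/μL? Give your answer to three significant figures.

Step 1: 2-fold → factor 2
Step 2: 2 mL brought to 40 mL → factor 40/2 = 20
Step 3: 1000 μL brought to 10 mL → factor 10000/1000 = 10
Step 4: 1000 μL + 99 mL = 1 × 10^5 μL total → factor 1 × 10^5/1000 = 100
Step 5: 5 mL + 95 mL = 100 mL total → factor 100/5 = 20
Step 6: 10 mL brought to 50 mL → factor 50/10 = 5
Overall dilution factor = 2 × 20 × 10 × 100 × 20 × 5 = 4 × 10^6
Final = 5.00 × 10^9 copies/μL / 4 × 10^6 = 1.25 × 10^3 copies/μL

1.25 × 10^3 copies/μL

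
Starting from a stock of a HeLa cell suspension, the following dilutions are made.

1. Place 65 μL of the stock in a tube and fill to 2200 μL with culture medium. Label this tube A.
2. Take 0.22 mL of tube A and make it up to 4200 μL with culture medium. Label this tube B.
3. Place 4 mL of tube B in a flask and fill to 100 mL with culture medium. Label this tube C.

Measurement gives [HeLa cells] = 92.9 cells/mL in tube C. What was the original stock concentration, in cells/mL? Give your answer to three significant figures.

Step 1: 65 μL brought to 2200 μL → factor 2200/65 = 33.846
Step 2: 0.22 mL brought to 4200 μL → factor 4.2/0.22 = 19.091
Step 3: 4 mL brought to 100 mL → factor 100/4 = 25
Overall dilution factor = 33.846 × 19.091 × 25 = 16154
Stock = 92.9 cells/mL × 16154 = 1.50 × 10^6 cells/mL

1.50 × 10^6 cells/mL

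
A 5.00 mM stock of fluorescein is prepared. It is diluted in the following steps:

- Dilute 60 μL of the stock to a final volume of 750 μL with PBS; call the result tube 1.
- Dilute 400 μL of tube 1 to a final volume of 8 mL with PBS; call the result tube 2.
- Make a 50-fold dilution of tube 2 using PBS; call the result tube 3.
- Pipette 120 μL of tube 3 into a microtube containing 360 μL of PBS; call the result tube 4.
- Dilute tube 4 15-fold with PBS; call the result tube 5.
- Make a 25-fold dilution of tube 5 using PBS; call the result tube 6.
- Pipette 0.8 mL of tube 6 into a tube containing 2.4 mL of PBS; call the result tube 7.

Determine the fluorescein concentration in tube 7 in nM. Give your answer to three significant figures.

Step 1: 60 μL brought to 750 μL → factor 750/60 = 12.5
Step 2: 400 μL brought to 8 mL → factor 8000/400 = 20
Step 3: 50-fold → factor 50
Step 4: 120 μL + 360 μL = 480 μL total → factor 480/120 = 4
Step 5: 15-fold → factor 15
Step 6: 25-fold → factor 25
Step 7: 0.8 mL + 2.4 mL = 3.2 mL total → factor 3.2/0.8 = 4
Overall dilution factor = 12.5 × 20 × 50 × 4 × 15 × 25 × 4 = 7.5 × 10^7
Final = 5.00 mM / 7.5 × 10^7 = 6.667 × 10^-8 mM = 0.0667 nM

0.0667 nM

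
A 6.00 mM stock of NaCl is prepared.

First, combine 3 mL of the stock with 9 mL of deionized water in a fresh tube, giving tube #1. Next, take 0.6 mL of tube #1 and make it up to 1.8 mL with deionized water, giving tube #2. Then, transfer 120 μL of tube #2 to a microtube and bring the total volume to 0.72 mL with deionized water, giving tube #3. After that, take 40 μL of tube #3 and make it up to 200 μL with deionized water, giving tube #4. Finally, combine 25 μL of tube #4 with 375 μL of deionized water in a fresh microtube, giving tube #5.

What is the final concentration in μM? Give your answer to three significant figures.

Step 1: 3 mL + 9 mL = 12 mL total → factor 12/3 = 4
Step 2: 0.6 mL brought to 1.8 mL → factor 1.8/0.6 = 3
Step 3: 120 μL brought to 0.72 mL → factor 720/120 = 6
Step 4: 40 μL brought to 200 μL → factor 200/40 = 5
Step 5: 25 μL + 375 μL = 400 μL total → factor 400/25 = 16
Overall dilution factor = 4 × 3 × 6 × 5 × 16 = 5760
Final = 6.00 mM / 5760 = 0.001042 mM = 1.04 μM

1.04 μM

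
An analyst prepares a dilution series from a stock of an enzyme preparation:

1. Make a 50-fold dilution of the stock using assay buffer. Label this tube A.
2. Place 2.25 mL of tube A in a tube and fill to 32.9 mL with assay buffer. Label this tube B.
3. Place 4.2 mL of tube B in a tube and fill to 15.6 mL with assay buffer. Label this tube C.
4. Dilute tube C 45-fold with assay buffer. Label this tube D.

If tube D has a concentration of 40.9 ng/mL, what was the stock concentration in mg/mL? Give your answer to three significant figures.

Step 1: 50-fold → factor 50
Step 2: 2.25 mL brought to 32.9 mL → factor 32.9/2.25 = 14.622
Step 3: 4.2 mL brought to 15.6 mL → factor 15.6/4.2 = 3.7143
Step 4: 45-fold → factor 45
Overall dilution factor = 50 × 14.622 × 3.7143 × 45 = 1.222 × 10^5
Stock = 40.9 ng/mL × 1.222 × 10^5 = 4.998 × 10^6 ng/mL = 5.00 mg/mL

5.00 mg/mL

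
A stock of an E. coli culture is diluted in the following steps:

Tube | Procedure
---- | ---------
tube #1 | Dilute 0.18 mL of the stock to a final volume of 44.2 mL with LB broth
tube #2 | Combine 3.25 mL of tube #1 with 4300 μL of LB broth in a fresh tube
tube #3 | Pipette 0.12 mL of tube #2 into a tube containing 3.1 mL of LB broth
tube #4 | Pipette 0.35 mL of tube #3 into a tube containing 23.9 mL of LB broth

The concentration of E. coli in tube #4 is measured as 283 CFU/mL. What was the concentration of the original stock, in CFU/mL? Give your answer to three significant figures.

Step 1: 0.18 mL brought to 44.2 mL → factor 44.2/0.18 = 245.56
Step 2: 3.25 mL + 4300 μL = 7.55 mL total → factor 7.55/3.25 = 2.3231
Step 3: 0.12 mL + 3.1 mL = 3.22 mL total → factor 3.22/0.12 = 26.833
Step 4: 0.35 mL + 23.9 mL = 24.25 mL total → factor 24.25/0.35 = 69.286
Overall dilution factor = 245.56 × 2.3231 × 26.833 × 69.286 = 1.0606 × 10^6
Stock = 283 CFU/mL × 1.0606 × 10^6 = 3.00 × 10^8 CFU/mL

3.00 × 10^8 CFU/mL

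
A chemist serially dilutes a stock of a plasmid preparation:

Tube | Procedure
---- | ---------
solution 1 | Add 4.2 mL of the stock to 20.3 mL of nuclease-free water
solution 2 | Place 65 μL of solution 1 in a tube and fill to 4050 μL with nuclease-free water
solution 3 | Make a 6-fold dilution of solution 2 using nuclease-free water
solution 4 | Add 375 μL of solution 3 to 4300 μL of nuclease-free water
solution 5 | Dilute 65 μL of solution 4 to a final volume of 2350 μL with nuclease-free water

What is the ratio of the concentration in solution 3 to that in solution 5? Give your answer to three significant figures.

451

Step 1: 4.2 mL + 20.3 mL = 24.5 mL total → factor 24.5/4.2 = 5.8333
Step 2: 65 μL brought to 4050 μL → factor 4050/65 = 62.308
Step 3: 6-fold → factor 6
Step 4: 375 μL + 4300 μL = 4675 μL total → factor 4675/375 = 12.467
Step 5: 65 μL brought to 2350 μL → factor 2350/65 = 36.154
Dilution factor to solution 3 = 2180.8; to solution 5 = 9.8291 × 10^5
[solution 3]/[solution 5] = (factor to solution 5)/(factor to solution 3) = 9.8291 × 10^5/2180.8 = 451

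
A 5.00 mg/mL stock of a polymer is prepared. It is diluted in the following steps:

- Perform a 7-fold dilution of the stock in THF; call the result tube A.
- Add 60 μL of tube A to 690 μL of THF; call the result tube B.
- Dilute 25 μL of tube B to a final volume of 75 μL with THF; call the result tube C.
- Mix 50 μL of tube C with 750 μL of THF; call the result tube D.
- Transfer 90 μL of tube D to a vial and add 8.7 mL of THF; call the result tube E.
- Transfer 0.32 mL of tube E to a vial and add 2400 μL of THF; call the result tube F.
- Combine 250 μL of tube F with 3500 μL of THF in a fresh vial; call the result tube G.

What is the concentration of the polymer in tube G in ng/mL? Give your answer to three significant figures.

0.0956 ng/mL

Step 1: 7-fold → factor 7
Step 2: 60 μL + 690 μL = 750 μL total → factor 750/60 = 12.5
Step 3: 25 μL brought to 75 μL → factor 75/25 = 3
Step 4: 50 μL + 750 μL = 800 μL total → factor 800/50 = 16
Step 5: 90 μL + 8.7 mL = 8790 μL total → factor 8790/90 = 97.667
Step 6: 0.32 mL + 2400 μL = 2.72 mL total → factor 2.72/0.32 = 8.5
Step 7: 250 μL + 3500 μL = 3750 μL total → factor 3750/250 = 15
Overall dilution factor = 7 × 12.5 × 3 × 16 × 97.667 × 8.5 × 15 = 5.23 × 10^7
Final = 5.00 mg/mL / 5.23 × 10^7 = 9.560 × 10^-8 mg/mL = 0.0956 ng/mL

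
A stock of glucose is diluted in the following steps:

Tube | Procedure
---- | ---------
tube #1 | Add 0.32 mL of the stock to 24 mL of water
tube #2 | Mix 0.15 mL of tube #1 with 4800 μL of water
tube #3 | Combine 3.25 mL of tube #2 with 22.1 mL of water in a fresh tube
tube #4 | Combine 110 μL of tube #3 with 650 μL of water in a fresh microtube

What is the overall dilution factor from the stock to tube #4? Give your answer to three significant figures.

Step 1: 0.32 mL + 24 mL = 24.32 mL total → factor 24.32/0.32 = 76
Step 2: 0.15 mL + 4800 μL = 4.95 mL total → factor 4.95/0.15 = 33
Step 3: 3.25 mL + 22.1 mL = 25.35 mL total → factor 25.35/3.25 = 7.8
Step 4: 110 μL + 650 μL = 760 μL total → factor 760/110 = 6.9091
Overall dilution factor = 76 × 33 × 7.8 × 6.9091 = 1.3516 × 10^5

1.35 × 10^5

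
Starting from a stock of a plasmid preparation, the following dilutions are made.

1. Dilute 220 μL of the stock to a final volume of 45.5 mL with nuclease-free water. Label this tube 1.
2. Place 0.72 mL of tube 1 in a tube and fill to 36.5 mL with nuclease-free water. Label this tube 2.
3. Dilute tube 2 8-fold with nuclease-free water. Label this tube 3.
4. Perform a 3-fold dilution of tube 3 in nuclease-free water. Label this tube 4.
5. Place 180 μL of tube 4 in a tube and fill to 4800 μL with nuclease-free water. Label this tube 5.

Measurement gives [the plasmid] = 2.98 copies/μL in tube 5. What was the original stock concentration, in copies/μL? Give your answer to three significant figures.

2.00 × 10^7 copies/μL

Step 1: 220 μL brought to 45.5 mL → factor 45500/220 = 206.82
Step 2: 0.72 mL brought to 36.5 mL → factor 36.5/0.72 = 50.694
Step 3: 8-fold → factor 8
Step 4: 3-fold → factor 3
Step 5: 180 μL brought to 4800 μL → factor 4800/180 = 26.667
Overall dilution factor = 206.82 × 50.694 × 8 × 3 × 26.667 = 6.7101 × 10^6
Stock = 2.98 copies/μL × 6.7101 × 10^6 = 2.00 × 10^7 copies/μL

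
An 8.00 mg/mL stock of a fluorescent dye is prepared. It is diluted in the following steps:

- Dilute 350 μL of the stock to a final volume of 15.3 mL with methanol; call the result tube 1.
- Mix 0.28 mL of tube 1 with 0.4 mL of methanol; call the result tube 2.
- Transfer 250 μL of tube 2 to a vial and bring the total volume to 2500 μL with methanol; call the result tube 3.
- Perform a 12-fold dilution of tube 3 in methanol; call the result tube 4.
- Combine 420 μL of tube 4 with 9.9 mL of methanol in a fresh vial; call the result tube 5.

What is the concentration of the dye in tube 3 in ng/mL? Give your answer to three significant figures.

Step 1: 350 μL brought to 15.3 mL → factor 15300/350 = 43.714
Step 2: 0.28 mL + 0.4 mL = 0.68 mL total → factor 0.68/0.28 = 2.4286
Step 3: 250 μL brought to 2500 μL → factor 2500/250 = 10
Dilution factor through tube 3 = 43.714 × 2.4286 × 10 = 1061.6
[tube 3] = 8.00 mg/mL / 1061.6 = 0.007536 mg/mL = 7.54 × 10^3 ng/mL

7.54 × 10^3 ng/mL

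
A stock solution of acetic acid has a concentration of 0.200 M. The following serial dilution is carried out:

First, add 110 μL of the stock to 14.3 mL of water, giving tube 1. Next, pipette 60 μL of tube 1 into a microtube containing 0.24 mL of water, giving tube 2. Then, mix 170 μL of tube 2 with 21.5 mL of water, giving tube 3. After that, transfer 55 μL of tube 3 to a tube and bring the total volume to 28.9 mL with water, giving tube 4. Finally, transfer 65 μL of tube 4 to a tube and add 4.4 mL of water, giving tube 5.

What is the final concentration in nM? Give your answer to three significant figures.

0.0664 nM

Step 1: 110 μL + 14.3 mL = 14410 μL total → factor 14410/110 = 131
Step 2: 60 μL + 0.24 mL = 300 μL total → factor 300/60 = 5
Step 3: 170 μL + 21.5 mL = 21670 μL total → factor 21670/170 = 127.47
Step 4: 55 μL brought to 28.9 mL → factor 28900/55 = 525.45
Step 5: 65 μL + 4.4 mL = 4465 μL total → factor 4465/65 = 68.692
Overall dilution factor = 131 × 5 × 127.47 × 525.45 × 68.692 = 3.0137 × 10^9
Final = 0.200 M / 3.0137 × 10^9 = 6.636 × 10^-11 M = 0.0664 nM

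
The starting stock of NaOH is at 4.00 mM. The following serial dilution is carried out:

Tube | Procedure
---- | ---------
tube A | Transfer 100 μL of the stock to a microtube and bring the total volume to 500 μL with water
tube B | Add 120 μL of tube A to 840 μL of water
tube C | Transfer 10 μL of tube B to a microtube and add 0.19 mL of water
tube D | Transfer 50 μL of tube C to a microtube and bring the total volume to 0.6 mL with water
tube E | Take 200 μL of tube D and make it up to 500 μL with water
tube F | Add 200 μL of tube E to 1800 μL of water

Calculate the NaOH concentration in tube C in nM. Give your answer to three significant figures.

Step 1: 100 μL brought to 500 μL → factor 500/100 = 5
Step 2: 120 μL + 840 μL = 960 μL total → factor 960/120 = 8
Step 3: 10 μL + 0.19 mL = 200 μL total → factor 200/10 = 20
Dilution factor through tube C = 5 × 8 × 20 = 800
[tube C] = 4.00 mM / 800 = 0.005000 mM = 5.00 × 10^3 nM

5.00 × 10^3 nM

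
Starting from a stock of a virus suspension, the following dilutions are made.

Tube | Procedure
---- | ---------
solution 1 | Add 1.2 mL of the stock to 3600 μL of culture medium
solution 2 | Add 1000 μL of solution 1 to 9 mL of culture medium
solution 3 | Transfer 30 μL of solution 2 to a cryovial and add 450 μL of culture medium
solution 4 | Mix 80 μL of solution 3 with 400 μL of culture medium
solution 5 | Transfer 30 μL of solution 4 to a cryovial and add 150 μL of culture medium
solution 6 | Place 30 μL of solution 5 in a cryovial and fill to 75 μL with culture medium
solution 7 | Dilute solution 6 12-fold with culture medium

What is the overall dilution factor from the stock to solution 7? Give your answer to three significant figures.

6.91 × 10^5

Step 1: 1.2 mL + 3600 μL = 4.8 mL total → factor 4.8/1.2 = 4
Step 2: 1000 μL + 9 mL = 10000 μL total → factor 10000/1000 = 10
Step 3: 30 μL + 450 μL = 480 μL total → factor 480/30 = 16
Step 4: 80 μL + 400 μL = 480 μL total → factor 480/80 = 6
Step 5: 30 μL + 150 μL = 180 μL total → factor 180/30 = 6
Step 6: 30 μL brought to 75 μL → factor 75/30 = 2.5
Step 7: 12-fold → factor 12
Overall dilution factor = 4 × 10 × 16 × 6 × 6 × 2.5 × 12 = 6.912 × 10^5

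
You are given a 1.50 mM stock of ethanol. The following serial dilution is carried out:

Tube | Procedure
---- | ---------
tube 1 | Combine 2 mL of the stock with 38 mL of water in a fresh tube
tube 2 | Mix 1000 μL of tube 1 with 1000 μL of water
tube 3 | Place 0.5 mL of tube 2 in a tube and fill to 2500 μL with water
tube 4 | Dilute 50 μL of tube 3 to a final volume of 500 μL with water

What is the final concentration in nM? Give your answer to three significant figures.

750 nM

Step 1: 2 mL + 38 mL = 40 mL total → factor 40/2 = 20
Step 2: 1000 μL + 1000 μL = 2000 μL total → factor 2000/1000 = 2
Step 3: 0.5 mL brought to 2500 μL → factor 2.5/0.5 = 5
Step 4: 50 μL brought to 500 μL → factor 500/50 = 10
Overall dilution factor = 20 × 2 × 5 × 10 = 2000
Final = 1.50 mM / 2000 = 0.0007500 mM = 750 nM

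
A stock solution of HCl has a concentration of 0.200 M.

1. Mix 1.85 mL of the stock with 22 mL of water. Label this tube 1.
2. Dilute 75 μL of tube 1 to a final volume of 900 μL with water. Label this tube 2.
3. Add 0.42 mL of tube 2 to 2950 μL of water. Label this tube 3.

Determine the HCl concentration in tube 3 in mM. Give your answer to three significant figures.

Step 1: 1.85 mL + 22 mL = 23.85 mL total → factor 23.85/1.85 = 12.892
Step 2: 75 μL brought to 900 μL → factor 900/75 = 12
Step 3: 0.42 mL + 2950 μL = 3.37 mL total → factor 3.37/0.42 = 8.0238
Overall dilution factor = 12.892 × 12 × 8.0238 = 1241.3
Final = 0.200 M / 1241.3 = 0.0001611 M = 0.161 mM

0.161 mM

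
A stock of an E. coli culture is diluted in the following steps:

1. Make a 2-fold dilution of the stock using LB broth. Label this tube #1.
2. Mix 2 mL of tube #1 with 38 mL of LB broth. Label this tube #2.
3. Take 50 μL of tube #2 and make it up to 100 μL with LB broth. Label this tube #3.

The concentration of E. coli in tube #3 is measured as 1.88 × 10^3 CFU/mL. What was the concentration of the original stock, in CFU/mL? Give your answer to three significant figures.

1.50 × 10^5 CFU/mL

Step 1: 2-fold → factor 2
Step 2: 2 mL + 38 mL = 40 mL total → factor 40/2 = 20
Step 3: 50 μL brought to 100 μL → factor 100/50 = 2
Overall dilution factor = 2 × 20 × 2 = 80
Stock = 1.88 × 10^3 CFU/mL × 80 = 1.50 × 10^5 CFU/mL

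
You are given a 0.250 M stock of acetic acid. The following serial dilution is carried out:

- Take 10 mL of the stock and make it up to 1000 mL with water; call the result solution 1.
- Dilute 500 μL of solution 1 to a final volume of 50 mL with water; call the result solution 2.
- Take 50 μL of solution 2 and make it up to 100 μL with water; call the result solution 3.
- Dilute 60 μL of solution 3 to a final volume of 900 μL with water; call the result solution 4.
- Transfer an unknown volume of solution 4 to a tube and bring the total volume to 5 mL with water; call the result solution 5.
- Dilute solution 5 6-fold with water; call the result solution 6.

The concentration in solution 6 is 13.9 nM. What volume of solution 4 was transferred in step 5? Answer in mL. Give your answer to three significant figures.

0.500 mL

Step 1: 10 mL brought to 1000 mL → factor 1000/10 = 100
Step 2: 500 μL brought to 50 mL → factor 50000/500 = 100
Step 3: 50 μL brought to 100 μL → factor 100/50 = 2
Step 4: 60 μL brought to 900 μL → factor 900/60 = 15
Step 5: v brought to 5 mL → factor = 5 mL/v
Step 6: 6-fold → factor 6
Product of known-step factors = 1.8 × 10^6
Overall factor = 0.250 M / (13.9 nM) = 1.7986 × 10^7
Step-5 factor = 1.7986 × 10^7 / 1.8 × 10^6 = 9.992
v = 5 mL / 9.992 = 0.500 mL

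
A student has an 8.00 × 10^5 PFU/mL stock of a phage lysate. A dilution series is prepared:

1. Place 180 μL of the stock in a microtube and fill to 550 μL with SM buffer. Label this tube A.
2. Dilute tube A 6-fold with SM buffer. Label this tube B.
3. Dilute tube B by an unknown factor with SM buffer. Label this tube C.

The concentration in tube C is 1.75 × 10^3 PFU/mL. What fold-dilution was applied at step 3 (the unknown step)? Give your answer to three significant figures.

Step 1: 180 μL brought to 550 μL → factor 550/180 = 3.0556
Step 2: 6-fold → factor 6
Step 3: unknown factor x
Product of known-step factors = 18.333
Overall factor = 8.00 × 10^5 PFU/mL / (1.75 × 10^3 PFU/mL) = 457.14
x = 457.14 / 18.333 = 24.9

24.9-fold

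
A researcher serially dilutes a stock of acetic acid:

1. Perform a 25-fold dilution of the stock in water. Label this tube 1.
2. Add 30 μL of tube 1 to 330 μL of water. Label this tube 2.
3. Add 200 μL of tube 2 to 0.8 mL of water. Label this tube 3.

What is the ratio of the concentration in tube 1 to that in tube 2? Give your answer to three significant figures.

Step 1: 25-fold → factor 25
Step 2: 30 μL + 330 μL = 360 μL total → factor 360/30 = 12
Dilution factor to tube 1 = 25; to tube 2 = 300
[tube 1]/[tube 2] = (factor to tube 2)/(factor to tube 1) = 300/25 = 12.0

12.0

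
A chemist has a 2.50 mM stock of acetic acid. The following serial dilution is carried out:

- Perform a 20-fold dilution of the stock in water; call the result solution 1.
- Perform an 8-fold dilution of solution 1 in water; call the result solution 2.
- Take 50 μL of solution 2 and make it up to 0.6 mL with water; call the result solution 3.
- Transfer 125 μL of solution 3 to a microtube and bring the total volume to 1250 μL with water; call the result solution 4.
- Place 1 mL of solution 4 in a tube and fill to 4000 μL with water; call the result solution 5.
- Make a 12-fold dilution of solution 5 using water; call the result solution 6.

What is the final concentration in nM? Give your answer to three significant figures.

2.71 nM

Step 1: 20-fold → factor 20
Step 2: 8-fold → factor 8
Step 3: 50 μL brought to 0.6 mL → factor 600/50 = 12
Step 4: 125 μL brought to 1250 μL → factor 1250/125 = 10
Step 5: 1 mL brought to 4000 μL → factor 4/1 = 4
Step 6: 12-fold → factor 12
Overall dilution factor = 20 × 8 × 12 × 10 × 4 × 12 = 9.216 × 10^5
Final = 2.50 mM / 9.216 × 10^5 = 2.713 × 10^-6 mM = 2.71 nM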